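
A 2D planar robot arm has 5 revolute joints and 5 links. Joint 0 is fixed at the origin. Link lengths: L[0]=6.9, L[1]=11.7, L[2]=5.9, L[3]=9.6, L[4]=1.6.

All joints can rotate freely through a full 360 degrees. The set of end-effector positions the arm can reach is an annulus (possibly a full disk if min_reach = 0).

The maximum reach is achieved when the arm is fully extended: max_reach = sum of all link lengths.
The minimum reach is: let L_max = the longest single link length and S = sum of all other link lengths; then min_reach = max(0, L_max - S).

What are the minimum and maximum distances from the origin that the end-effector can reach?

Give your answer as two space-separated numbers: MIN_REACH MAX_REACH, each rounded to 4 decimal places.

Link lengths: [6.9, 11.7, 5.9, 9.6, 1.6]
max_reach = 6.9 + 11.7 + 5.9 + 9.6 + 1.6 = 35.7
L_max = max([6.9, 11.7, 5.9, 9.6, 1.6]) = 11.7
S (sum of others) = 35.7 - 11.7 = 24
min_reach = max(0, 11.7 - 24) = max(0, -12.3) = 0

Answer: 0.0000 35.7000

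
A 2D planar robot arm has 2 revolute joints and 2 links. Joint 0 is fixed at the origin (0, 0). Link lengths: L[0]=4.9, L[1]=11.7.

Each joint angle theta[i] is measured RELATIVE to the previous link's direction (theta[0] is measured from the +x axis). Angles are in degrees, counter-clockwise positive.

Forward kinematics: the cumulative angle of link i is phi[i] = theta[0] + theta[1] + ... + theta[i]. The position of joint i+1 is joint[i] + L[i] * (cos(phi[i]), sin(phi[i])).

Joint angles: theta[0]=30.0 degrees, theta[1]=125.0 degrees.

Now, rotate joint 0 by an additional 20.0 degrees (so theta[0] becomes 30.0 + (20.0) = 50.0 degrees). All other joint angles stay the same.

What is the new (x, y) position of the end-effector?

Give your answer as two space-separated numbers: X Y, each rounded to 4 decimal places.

joint[0] = (0.0000, 0.0000)  (base)
link 0: phi[0] = 50 = 50 deg
  cos(50 deg) = 0.6428, sin(50 deg) = 0.7660
  joint[1] = (0.0000, 0.0000) + 4.9 * (0.6428, 0.7660) = (0.0000 + 3.1497, 0.0000 + 3.7536) = (3.1497, 3.7536)
link 1: phi[1] = 50 + 125 = 175 deg
  cos(175 deg) = -0.9962, sin(175 deg) = 0.0872
  joint[2] = (3.1497, 3.7536) + 11.7 * (-0.9962, 0.0872) = (3.1497 + -11.6555, 3.7536 + 1.0197) = (-8.5058, 4.7733)
End effector: (-8.5058, 4.7733)

Answer: -8.5058 4.7733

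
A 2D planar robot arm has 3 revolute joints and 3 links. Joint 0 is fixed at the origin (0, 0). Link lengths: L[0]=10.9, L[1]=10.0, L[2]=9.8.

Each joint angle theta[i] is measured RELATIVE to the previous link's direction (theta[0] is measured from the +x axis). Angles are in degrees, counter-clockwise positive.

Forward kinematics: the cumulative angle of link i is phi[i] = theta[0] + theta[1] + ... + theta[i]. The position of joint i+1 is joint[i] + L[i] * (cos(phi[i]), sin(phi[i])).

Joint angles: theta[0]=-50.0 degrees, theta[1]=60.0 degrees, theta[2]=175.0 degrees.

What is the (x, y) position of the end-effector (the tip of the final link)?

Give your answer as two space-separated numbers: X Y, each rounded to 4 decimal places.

joint[0] = (0.0000, 0.0000)  (base)
link 0: phi[0] = -50 = -50 deg
  cos(-50 deg) = 0.6428, sin(-50 deg) = -0.7660
  joint[1] = (0.0000, 0.0000) + 10.9 * (0.6428, -0.7660) = (0.0000 + 7.0064, 0.0000 + -8.3499) = (7.0064, -8.3499)
link 1: phi[1] = -50 + 60 = 10 deg
  cos(10 deg) = 0.9848, sin(10 deg) = 0.1736
  joint[2] = (7.0064, -8.3499) + 10 * (0.9848, 0.1736) = (7.0064 + 9.8481, -8.3499 + 1.7365) = (16.8545, -6.6134)
link 2: phi[2] = -50 + 60 + 175 = 185 deg
  cos(185 deg) = -0.9962, sin(185 deg) = -0.0872
  joint[3] = (16.8545, -6.6134) + 9.8 * (-0.9962, -0.0872) = (16.8545 + -9.7627, -6.6134 + -0.8541) = (7.0918, -7.4675)
End effector: (7.0918, -7.4675)

Answer: 7.0918 -7.4675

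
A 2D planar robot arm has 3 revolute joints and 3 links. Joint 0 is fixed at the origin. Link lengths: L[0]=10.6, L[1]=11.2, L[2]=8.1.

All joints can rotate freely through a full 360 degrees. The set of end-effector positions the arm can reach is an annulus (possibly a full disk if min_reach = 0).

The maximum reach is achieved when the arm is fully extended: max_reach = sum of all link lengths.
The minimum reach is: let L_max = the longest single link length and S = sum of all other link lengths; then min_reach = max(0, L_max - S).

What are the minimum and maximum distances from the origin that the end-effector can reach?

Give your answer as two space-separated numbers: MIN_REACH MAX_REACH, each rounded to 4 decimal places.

Answer: 0.0000 29.9000

Derivation:
Link lengths: [10.6, 11.2, 8.1]
max_reach = 10.6 + 11.2 + 8.1 = 29.9
L_max = max([10.6, 11.2, 8.1]) = 11.2
S (sum of others) = 29.9 - 11.2 = 18.7
min_reach = max(0, 11.2 - 18.7) = max(0, -7.5) = 0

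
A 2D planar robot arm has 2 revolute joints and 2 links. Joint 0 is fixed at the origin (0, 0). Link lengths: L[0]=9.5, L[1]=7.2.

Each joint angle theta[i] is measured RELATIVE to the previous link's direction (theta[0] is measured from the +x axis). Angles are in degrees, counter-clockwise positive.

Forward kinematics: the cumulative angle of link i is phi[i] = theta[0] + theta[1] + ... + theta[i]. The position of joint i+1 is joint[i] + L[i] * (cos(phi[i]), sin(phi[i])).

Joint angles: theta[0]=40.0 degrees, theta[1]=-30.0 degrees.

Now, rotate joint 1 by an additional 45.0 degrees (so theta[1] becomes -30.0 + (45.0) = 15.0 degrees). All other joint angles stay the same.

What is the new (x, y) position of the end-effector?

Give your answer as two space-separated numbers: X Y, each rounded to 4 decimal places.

joint[0] = (0.0000, 0.0000)  (base)
link 0: phi[0] = 40 = 40 deg
  cos(40 deg) = 0.7660, sin(40 deg) = 0.6428
  joint[1] = (0.0000, 0.0000) + 9.5 * (0.7660, 0.6428) = (0.0000 + 7.2774, 0.0000 + 6.1065) = (7.2774, 6.1065)
link 1: phi[1] = 40 + 15 = 55 deg
  cos(55 deg) = 0.5736, sin(55 deg) = 0.8192
  joint[2] = (7.2774, 6.1065) + 7.2 * (0.5736, 0.8192) = (7.2774 + 4.1298, 6.1065 + 5.8979) = (11.4072, 12.0044)
End effector: (11.4072, 12.0044)

Answer: 11.4072 12.0044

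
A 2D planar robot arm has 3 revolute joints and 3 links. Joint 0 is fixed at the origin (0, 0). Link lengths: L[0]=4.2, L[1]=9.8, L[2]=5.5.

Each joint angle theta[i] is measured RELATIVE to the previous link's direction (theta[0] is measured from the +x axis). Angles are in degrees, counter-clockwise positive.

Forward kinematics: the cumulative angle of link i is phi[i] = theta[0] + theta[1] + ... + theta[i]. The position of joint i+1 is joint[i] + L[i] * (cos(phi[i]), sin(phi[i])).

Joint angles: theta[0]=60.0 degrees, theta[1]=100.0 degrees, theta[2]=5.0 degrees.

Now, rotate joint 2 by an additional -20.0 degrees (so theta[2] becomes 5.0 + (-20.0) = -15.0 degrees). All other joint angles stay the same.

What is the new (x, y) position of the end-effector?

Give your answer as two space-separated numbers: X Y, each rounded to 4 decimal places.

joint[0] = (0.0000, 0.0000)  (base)
link 0: phi[0] = 60 = 60 deg
  cos(60 deg) = 0.5000, sin(60 deg) = 0.8660
  joint[1] = (0.0000, 0.0000) + 4.2 * (0.5000, 0.8660) = (0.0000 + 2.1000, 0.0000 + 3.6373) = (2.1000, 3.6373)
link 1: phi[1] = 60 + 100 = 160 deg
  cos(160 deg) = -0.9397, sin(160 deg) = 0.3420
  joint[2] = (2.1000, 3.6373) + 9.8 * (-0.9397, 0.3420) = (2.1000 + -9.2090, 3.6373 + 3.3518) = (-7.1090, 6.9891)
link 2: phi[2] = 60 + 100 + -15 = 145 deg
  cos(145 deg) = -0.8192, sin(145 deg) = 0.5736
  joint[3] = (-7.1090, 6.9891) + 5.5 * (-0.8192, 0.5736) = (-7.1090 + -4.5053, 6.9891 + 3.1547) = (-11.6143, 10.1438)
End effector: (-11.6143, 10.1438)

Answer: -11.6143 10.1438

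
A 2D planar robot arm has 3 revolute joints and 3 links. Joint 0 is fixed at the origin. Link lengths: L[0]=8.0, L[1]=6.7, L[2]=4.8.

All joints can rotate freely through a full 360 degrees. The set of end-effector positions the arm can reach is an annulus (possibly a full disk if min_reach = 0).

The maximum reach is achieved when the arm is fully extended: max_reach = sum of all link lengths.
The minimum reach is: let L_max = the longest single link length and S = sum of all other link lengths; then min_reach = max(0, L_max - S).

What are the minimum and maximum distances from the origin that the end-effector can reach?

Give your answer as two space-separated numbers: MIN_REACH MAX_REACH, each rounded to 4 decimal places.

Link lengths: [8.0, 6.7, 4.8]
max_reach = 8 + 6.7 + 4.8 = 19.5
L_max = max([8.0, 6.7, 4.8]) = 8
S (sum of others) = 19.5 - 8 = 11.5
min_reach = max(0, 8 - 11.5) = max(0, -3.5) = 0

Answer: 0.0000 19.5000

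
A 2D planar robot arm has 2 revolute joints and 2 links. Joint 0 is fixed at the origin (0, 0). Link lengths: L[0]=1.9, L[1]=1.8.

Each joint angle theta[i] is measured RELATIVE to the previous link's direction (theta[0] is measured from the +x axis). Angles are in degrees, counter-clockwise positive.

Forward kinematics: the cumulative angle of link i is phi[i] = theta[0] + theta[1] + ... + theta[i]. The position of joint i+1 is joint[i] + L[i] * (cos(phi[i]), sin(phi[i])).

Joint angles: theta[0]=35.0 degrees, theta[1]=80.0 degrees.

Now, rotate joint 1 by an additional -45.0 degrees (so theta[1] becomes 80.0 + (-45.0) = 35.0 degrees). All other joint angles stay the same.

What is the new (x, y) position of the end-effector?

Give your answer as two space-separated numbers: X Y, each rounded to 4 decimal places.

Answer: 2.1720 2.7812

Derivation:
joint[0] = (0.0000, 0.0000)  (base)
link 0: phi[0] = 35 = 35 deg
  cos(35 deg) = 0.8192, sin(35 deg) = 0.5736
  joint[1] = (0.0000, 0.0000) + 1.9 * (0.8192, 0.5736) = (0.0000 + 1.5564, 0.0000 + 1.0898) = (1.5564, 1.0898)
link 1: phi[1] = 35 + 35 = 70 deg
  cos(70 deg) = 0.3420, sin(70 deg) = 0.9397
  joint[2] = (1.5564, 1.0898) + 1.8 * (0.3420, 0.9397) = (1.5564 + 0.6156, 1.0898 + 1.6914) = (2.1720, 2.7812)
End effector: (2.1720, 2.7812)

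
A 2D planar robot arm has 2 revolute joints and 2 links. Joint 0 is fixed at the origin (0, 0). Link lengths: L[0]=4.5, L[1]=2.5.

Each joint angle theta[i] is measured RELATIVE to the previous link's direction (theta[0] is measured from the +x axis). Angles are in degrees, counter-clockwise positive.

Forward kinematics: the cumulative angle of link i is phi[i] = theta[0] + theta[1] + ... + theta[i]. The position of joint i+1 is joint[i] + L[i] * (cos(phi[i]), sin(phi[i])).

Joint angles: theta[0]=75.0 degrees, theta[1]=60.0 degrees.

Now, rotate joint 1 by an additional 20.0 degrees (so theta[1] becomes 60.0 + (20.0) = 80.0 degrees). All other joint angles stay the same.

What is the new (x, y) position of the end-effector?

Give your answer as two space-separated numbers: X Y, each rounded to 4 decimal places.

joint[0] = (0.0000, 0.0000)  (base)
link 0: phi[0] = 75 = 75 deg
  cos(75 deg) = 0.2588, sin(75 deg) = 0.9659
  joint[1] = (0.0000, 0.0000) + 4.5 * (0.2588, 0.9659) = (0.0000 + 1.1647, 0.0000 + 4.3467) = (1.1647, 4.3467)
link 1: phi[1] = 75 + 80 = 155 deg
  cos(155 deg) = -0.9063, sin(155 deg) = 0.4226
  joint[2] = (1.1647, 4.3467) + 2.5 * (-0.9063, 0.4226) = (1.1647 + -2.2658, 4.3467 + 1.0565) = (-1.1011, 5.4032)
End effector: (-1.1011, 5.4032)

Answer: -1.1011 5.4032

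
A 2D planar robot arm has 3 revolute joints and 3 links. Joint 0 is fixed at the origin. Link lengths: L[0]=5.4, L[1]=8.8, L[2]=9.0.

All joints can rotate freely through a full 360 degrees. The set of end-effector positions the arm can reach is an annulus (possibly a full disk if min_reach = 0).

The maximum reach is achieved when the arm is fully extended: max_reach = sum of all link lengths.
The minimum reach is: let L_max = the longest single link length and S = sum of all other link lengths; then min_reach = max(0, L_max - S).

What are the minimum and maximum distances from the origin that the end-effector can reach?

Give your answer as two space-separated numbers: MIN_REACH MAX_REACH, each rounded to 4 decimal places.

Link lengths: [5.4, 8.8, 9.0]
max_reach = 5.4 + 8.8 + 9 = 23.2
L_max = max([5.4, 8.8, 9.0]) = 9
S (sum of others) = 23.2 - 9 = 14.2
min_reach = max(0, 9 - 14.2) = max(0, -5.2) = 0

Answer: 0.0000 23.2000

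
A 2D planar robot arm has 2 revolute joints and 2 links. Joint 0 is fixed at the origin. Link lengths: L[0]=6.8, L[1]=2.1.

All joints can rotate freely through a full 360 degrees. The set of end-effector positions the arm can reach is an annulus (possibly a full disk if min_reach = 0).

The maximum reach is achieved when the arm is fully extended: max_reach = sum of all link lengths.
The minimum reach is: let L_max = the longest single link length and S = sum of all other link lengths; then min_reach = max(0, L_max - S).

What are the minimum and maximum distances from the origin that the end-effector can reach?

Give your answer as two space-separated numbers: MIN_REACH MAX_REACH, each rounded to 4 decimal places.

Link lengths: [6.8, 2.1]
max_reach = 6.8 + 2.1 = 8.9
L_max = max([6.8, 2.1]) = 6.8
S (sum of others) = 8.9 - 6.8 = 2.1
min_reach = max(0, 6.8 - 2.1) = max(0, 4.7) = 4.7

Answer: 4.7000 8.9000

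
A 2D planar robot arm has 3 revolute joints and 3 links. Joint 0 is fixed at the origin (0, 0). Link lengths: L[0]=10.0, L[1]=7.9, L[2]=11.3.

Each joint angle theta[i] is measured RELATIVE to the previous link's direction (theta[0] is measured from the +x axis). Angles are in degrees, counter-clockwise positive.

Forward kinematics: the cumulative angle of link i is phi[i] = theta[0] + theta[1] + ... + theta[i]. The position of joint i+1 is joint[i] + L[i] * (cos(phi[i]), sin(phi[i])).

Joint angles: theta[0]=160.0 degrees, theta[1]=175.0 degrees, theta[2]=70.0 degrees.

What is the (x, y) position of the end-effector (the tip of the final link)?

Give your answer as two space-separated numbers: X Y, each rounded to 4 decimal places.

Answer: 5.7532 8.0718

Derivation:
joint[0] = (0.0000, 0.0000)  (base)
link 0: phi[0] = 160 = 160 deg
  cos(160 deg) = -0.9397, sin(160 deg) = 0.3420
  joint[1] = (0.0000, 0.0000) + 10 * (-0.9397, 0.3420) = (0.0000 + -9.3969, 0.0000 + 3.4202) = (-9.3969, 3.4202)
link 1: phi[1] = 160 + 175 = 335 deg
  cos(335 deg) = 0.9063, sin(335 deg) = -0.4226
  joint[2] = (-9.3969, 3.4202) + 7.9 * (0.9063, -0.4226) = (-9.3969 + 7.1598, 3.4202 + -3.3387) = (-2.2371, 0.0815)
link 2: phi[2] = 160 + 175 + 70 = 405 deg
  cos(405 deg) = 0.7071, sin(405 deg) = 0.7071
  joint[3] = (-2.2371, 0.0815) + 11.3 * (0.7071, 0.7071) = (-2.2371 + 7.9903, 0.0815 + 7.9903) = (5.7532, 8.0718)
End effector: (5.7532, 8.0718)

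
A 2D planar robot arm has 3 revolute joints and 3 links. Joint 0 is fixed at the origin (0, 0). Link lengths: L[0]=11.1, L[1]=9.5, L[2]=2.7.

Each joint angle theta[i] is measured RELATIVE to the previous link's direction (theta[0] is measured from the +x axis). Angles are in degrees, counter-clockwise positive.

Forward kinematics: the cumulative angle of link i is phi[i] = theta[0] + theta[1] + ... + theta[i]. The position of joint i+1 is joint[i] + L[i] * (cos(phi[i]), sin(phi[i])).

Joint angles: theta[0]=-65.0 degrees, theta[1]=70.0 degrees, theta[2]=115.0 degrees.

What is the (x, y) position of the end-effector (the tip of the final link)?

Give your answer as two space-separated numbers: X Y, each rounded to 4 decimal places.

Answer: 12.8049 -6.8938

Derivation:
joint[0] = (0.0000, 0.0000)  (base)
link 0: phi[0] = -65 = -65 deg
  cos(-65 deg) = 0.4226, sin(-65 deg) = -0.9063
  joint[1] = (0.0000, 0.0000) + 11.1 * (0.4226, -0.9063) = (0.0000 + 4.6911, 0.0000 + -10.0600) = (4.6911, -10.0600)
link 1: phi[1] = -65 + 70 = 5 deg
  cos(5 deg) = 0.9962, sin(5 deg) = 0.0872
  joint[2] = (4.6911, -10.0600) + 9.5 * (0.9962, 0.0872) = (4.6911 + 9.4638, -10.0600 + 0.8280) = (14.1549, -9.2320)
link 2: phi[2] = -65 + 70 + 115 = 120 deg
  cos(120 deg) = -0.5000, sin(120 deg) = 0.8660
  joint[3] = (14.1549, -9.2320) + 2.7 * (-0.5000, 0.8660) = (14.1549 + -1.3500, -9.2320 + 2.3383) = (12.8049, -6.8938)
End effector: (12.8049, -6.8938)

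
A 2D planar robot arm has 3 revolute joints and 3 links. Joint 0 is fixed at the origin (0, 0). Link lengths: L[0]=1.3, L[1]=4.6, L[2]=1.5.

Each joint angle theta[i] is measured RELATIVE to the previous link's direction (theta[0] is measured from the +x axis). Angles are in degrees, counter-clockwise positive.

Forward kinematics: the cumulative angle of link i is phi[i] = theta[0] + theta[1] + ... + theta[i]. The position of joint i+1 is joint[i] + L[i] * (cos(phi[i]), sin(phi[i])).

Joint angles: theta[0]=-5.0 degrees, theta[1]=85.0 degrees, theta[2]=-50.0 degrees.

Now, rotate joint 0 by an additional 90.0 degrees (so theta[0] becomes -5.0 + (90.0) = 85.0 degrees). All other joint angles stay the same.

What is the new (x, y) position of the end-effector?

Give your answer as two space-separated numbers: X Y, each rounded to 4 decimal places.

joint[0] = (0.0000, 0.0000)  (base)
link 0: phi[0] = 85 = 85 deg
  cos(85 deg) = 0.0872, sin(85 deg) = 0.9962
  joint[1] = (0.0000, 0.0000) + 1.3 * (0.0872, 0.9962) = (0.0000 + 0.1133, 0.0000 + 1.2951) = (0.1133, 1.2951)
link 1: phi[1] = 85 + 85 = 170 deg
  cos(170 deg) = -0.9848, sin(170 deg) = 0.1736
  joint[2] = (0.1133, 1.2951) + 4.6 * (-0.9848, 0.1736) = (0.1133 + -4.5301, 1.2951 + 0.7988) = (-4.4168, 2.0938)
link 2: phi[2] = 85 + 85 + -50 = 120 deg
  cos(120 deg) = -0.5000, sin(120 deg) = 0.8660
  joint[3] = (-4.4168, 2.0938) + 1.5 * (-0.5000, 0.8660) = (-4.4168 + -0.7500, 2.0938 + 1.2990) = (-5.1668, 3.3929)
End effector: (-5.1668, 3.3929)

Answer: -5.1668 3.3929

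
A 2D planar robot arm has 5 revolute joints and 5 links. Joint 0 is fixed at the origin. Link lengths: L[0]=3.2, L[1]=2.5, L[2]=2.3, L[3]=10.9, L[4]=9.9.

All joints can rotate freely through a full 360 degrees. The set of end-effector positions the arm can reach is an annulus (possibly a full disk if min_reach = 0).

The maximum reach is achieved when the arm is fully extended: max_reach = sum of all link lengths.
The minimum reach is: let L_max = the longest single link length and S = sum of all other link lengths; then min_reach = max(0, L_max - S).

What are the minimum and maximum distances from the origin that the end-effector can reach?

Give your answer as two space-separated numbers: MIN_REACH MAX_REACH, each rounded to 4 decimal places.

Link lengths: [3.2, 2.5, 2.3, 10.9, 9.9]
max_reach = 3.2 + 2.5 + 2.3 + 10.9 + 9.9 = 28.8
L_max = max([3.2, 2.5, 2.3, 10.9, 9.9]) = 10.9
S (sum of others) = 28.8 - 10.9 = 17.9
min_reach = max(0, 10.9 - 17.9) = max(0, -7) = 0

Answer: 0.0000 28.8000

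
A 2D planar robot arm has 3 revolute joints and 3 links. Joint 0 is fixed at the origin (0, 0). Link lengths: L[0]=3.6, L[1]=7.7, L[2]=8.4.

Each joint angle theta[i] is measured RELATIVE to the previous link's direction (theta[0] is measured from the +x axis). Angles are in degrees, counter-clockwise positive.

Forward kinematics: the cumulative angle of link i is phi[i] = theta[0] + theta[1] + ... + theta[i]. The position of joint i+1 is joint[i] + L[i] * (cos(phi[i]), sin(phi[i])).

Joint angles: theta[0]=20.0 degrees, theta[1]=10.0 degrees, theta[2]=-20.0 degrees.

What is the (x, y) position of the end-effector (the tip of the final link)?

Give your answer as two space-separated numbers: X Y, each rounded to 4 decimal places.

joint[0] = (0.0000, 0.0000)  (base)
link 0: phi[0] = 20 = 20 deg
  cos(20 deg) = 0.9397, sin(20 deg) = 0.3420
  joint[1] = (0.0000, 0.0000) + 3.6 * (0.9397, 0.3420) = (0.0000 + 3.3829, 0.0000 + 1.2313) = (3.3829, 1.2313)
link 1: phi[1] = 20 + 10 = 30 deg
  cos(30 deg) = 0.8660, sin(30 deg) = 0.5000
  joint[2] = (3.3829, 1.2313) + 7.7 * (0.8660, 0.5000) = (3.3829 + 6.6684, 1.2313 + 3.8500) = (10.0513, 5.0813)
link 2: phi[2] = 20 + 10 + -20 = 10 deg
  cos(10 deg) = 0.9848, sin(10 deg) = 0.1736
  joint[3] = (10.0513, 5.0813) + 8.4 * (0.9848, 0.1736) = (10.0513 + 8.2724, 5.0813 + 1.4586) = (18.3237, 6.5399)
End effector: (18.3237, 6.5399)

Answer: 18.3237 6.5399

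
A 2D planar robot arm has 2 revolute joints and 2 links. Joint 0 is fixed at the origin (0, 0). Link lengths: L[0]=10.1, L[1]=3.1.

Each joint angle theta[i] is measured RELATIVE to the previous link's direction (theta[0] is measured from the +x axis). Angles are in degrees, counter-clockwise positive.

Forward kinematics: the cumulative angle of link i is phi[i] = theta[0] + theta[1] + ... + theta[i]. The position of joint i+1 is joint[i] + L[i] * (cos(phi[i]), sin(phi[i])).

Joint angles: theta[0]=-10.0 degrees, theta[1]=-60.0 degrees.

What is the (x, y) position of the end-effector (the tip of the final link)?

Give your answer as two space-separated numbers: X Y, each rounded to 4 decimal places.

Answer: 11.0068 -4.6669

Derivation:
joint[0] = (0.0000, 0.0000)  (base)
link 0: phi[0] = -10 = -10 deg
  cos(-10 deg) = 0.9848, sin(-10 deg) = -0.1736
  joint[1] = (0.0000, 0.0000) + 10.1 * (0.9848, -0.1736) = (0.0000 + 9.9466, 0.0000 + -1.7538) = (9.9466, -1.7538)
link 1: phi[1] = -10 + -60 = -70 deg
  cos(-70 deg) = 0.3420, sin(-70 deg) = -0.9397
  joint[2] = (9.9466, -1.7538) + 3.1 * (0.3420, -0.9397) = (9.9466 + 1.0603, -1.7538 + -2.9130) = (11.0068, -4.6669)
End effector: (11.0068, -4.6669)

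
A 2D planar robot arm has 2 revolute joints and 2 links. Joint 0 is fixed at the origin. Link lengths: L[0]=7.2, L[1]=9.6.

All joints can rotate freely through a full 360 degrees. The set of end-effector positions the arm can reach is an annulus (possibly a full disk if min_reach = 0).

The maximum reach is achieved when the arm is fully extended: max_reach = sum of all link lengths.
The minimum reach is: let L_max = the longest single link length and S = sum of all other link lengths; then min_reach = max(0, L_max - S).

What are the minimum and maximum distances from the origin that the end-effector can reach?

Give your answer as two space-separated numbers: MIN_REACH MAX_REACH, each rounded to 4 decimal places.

Link lengths: [7.2, 9.6]
max_reach = 7.2 + 9.6 = 16.8
L_max = max([7.2, 9.6]) = 9.6
S (sum of others) = 16.8 - 9.6 = 7.2
min_reach = max(0, 9.6 - 7.2) = max(0, 2.4) = 2.4

Answer: 2.4000 16.8000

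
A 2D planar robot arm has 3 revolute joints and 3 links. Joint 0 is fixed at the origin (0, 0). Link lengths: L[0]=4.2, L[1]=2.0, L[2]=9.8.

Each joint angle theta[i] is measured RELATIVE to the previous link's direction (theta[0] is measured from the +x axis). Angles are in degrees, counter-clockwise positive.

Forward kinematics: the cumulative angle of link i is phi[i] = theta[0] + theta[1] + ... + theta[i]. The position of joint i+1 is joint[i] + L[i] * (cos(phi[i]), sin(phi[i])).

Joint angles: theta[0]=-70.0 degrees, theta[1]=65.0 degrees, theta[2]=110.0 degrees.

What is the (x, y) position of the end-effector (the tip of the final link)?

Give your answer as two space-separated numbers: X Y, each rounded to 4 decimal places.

joint[0] = (0.0000, 0.0000)  (base)
link 0: phi[0] = -70 = -70 deg
  cos(-70 deg) = 0.3420, sin(-70 deg) = -0.9397
  joint[1] = (0.0000, 0.0000) + 4.2 * (0.3420, -0.9397) = (0.0000 + 1.4365, 0.0000 + -3.9467) = (1.4365, -3.9467)
link 1: phi[1] = -70 + 65 = -5 deg
  cos(-5 deg) = 0.9962, sin(-5 deg) = -0.0872
  joint[2] = (1.4365, -3.9467) + 2 * (0.9962, -0.0872) = (1.4365 + 1.9924, -3.9467 + -0.1743) = (3.4289, -4.1210)
link 2: phi[2] = -70 + 65 + 110 = 105 deg
  cos(105 deg) = -0.2588, sin(105 deg) = 0.9659
  joint[3] = (3.4289, -4.1210) + 9.8 * (-0.2588, 0.9659) = (3.4289 + -2.5364, -4.1210 + 9.4661) = (0.8924, 5.3451)
End effector: (0.8924, 5.3451)

Answer: 0.8924 5.3451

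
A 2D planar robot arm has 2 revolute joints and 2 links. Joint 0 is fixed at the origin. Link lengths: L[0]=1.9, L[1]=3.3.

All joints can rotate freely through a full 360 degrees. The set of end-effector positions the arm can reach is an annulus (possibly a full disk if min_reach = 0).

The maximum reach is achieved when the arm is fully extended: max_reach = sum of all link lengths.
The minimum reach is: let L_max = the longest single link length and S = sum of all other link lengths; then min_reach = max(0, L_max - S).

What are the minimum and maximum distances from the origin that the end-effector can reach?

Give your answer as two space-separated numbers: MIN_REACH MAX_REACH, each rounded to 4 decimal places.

Answer: 1.4000 5.2000

Derivation:
Link lengths: [1.9, 3.3]
max_reach = 1.9 + 3.3 = 5.2
L_max = max([1.9, 3.3]) = 3.3
S (sum of others) = 5.2 - 3.3 = 1.9
min_reach = max(0, 3.3 - 1.9) = max(0, 1.4) = 1.4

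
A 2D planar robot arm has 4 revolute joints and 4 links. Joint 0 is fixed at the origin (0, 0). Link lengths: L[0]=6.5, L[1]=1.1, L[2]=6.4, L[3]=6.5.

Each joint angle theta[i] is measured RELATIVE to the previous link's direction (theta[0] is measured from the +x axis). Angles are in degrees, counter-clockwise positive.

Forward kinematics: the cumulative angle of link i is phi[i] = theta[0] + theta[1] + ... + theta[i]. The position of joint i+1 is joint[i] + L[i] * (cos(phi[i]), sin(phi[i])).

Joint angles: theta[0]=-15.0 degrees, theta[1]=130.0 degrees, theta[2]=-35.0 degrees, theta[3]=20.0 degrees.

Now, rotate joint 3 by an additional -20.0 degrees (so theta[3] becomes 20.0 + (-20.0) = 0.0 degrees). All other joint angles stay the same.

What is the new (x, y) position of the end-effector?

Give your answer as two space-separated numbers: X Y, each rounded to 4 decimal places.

Answer: 8.0537 12.0186

Derivation:
joint[0] = (0.0000, 0.0000)  (base)
link 0: phi[0] = -15 = -15 deg
  cos(-15 deg) = 0.9659, sin(-15 deg) = -0.2588
  joint[1] = (0.0000, 0.0000) + 6.5 * (0.9659, -0.2588) = (0.0000 + 6.2785, 0.0000 + -1.6823) = (6.2785, -1.6823)
link 1: phi[1] = -15 + 130 = 115 deg
  cos(115 deg) = -0.4226, sin(115 deg) = 0.9063
  joint[2] = (6.2785, -1.6823) + 1.1 * (-0.4226, 0.9063) = (6.2785 + -0.4649, -1.6823 + 0.9969) = (5.8136, -0.6854)
link 2: phi[2] = -15 + 130 + -35 = 80 deg
  cos(80 deg) = 0.1736, sin(80 deg) = 0.9848
  joint[3] = (5.8136, -0.6854) + 6.4 * (0.1736, 0.9848) = (5.8136 + 1.1113, -0.6854 + 6.3028) = (6.9250, 5.6174)
link 3: phi[3] = -15 + 130 + -35 + 0 = 80 deg
  cos(80 deg) = 0.1736, sin(80 deg) = 0.9848
  joint[4] = (6.9250, 5.6174) + 6.5 * (0.1736, 0.9848) = (6.9250 + 1.1287, 5.6174 + 6.4013) = (8.0537, 12.0186)
End effector: (8.0537, 12.0186)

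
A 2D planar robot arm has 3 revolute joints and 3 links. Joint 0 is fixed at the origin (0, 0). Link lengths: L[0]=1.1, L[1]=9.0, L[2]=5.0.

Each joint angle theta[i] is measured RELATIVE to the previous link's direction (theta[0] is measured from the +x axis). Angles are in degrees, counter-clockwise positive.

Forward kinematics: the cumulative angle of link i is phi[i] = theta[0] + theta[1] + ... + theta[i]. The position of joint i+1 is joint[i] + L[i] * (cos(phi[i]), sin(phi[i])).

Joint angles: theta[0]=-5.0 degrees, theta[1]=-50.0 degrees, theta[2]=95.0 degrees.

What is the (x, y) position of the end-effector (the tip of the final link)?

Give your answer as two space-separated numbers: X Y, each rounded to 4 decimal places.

joint[0] = (0.0000, 0.0000)  (base)
link 0: phi[0] = -5 = -5 deg
  cos(-5 deg) = 0.9962, sin(-5 deg) = -0.0872
  joint[1] = (0.0000, 0.0000) + 1.1 * (0.9962, -0.0872) = (0.0000 + 1.0958, 0.0000 + -0.0959) = (1.0958, -0.0959)
link 1: phi[1] = -5 + -50 = -55 deg
  cos(-55 deg) = 0.5736, sin(-55 deg) = -0.8192
  joint[2] = (1.0958, -0.0959) + 9 * (0.5736, -0.8192) = (1.0958 + 5.1622, -0.0959 + -7.3724) = (6.2580, -7.4682)
link 2: phi[2] = -5 + -50 + 95 = 40 deg
  cos(40 deg) = 0.7660, sin(40 deg) = 0.6428
  joint[3] = (6.2580, -7.4682) + 5 * (0.7660, 0.6428) = (6.2580 + 3.8302, -7.4682 + 3.2139) = (10.0882, -4.2543)
End effector: (10.0882, -4.2543)

Answer: 10.0882 -4.2543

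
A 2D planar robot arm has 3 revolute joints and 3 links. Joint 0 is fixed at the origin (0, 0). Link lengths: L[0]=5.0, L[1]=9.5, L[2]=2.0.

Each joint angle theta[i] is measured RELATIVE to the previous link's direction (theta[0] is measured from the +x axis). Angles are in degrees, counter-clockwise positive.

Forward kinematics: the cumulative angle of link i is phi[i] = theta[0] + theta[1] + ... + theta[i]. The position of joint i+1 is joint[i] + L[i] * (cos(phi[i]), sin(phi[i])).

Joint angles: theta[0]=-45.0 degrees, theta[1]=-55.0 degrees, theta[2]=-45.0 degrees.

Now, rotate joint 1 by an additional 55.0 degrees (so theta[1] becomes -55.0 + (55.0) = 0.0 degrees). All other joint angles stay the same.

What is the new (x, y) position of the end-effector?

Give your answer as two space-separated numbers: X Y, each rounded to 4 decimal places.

joint[0] = (0.0000, 0.0000)  (base)
link 0: phi[0] = -45 = -45 deg
  cos(-45 deg) = 0.7071, sin(-45 deg) = -0.7071
  joint[1] = (0.0000, 0.0000) + 5 * (0.7071, -0.7071) = (0.0000 + 3.5355, 0.0000 + -3.5355) = (3.5355, -3.5355)
link 1: phi[1] = -45 + 0 = -45 deg
  cos(-45 deg) = 0.7071, sin(-45 deg) = -0.7071
  joint[2] = (3.5355, -3.5355) + 9.5 * (0.7071, -0.7071) = (3.5355 + 6.7175, -3.5355 + -6.7175) = (10.2530, -10.2530)
link 2: phi[2] = -45 + 0 + -45 = -90 deg
  cos(-90 deg) = 0.0000, sin(-90 deg) = -1.0000
  joint[3] = (10.2530, -10.2530) + 2 * (0.0000, -1.0000) = (10.2530 + 0.0000, -10.2530 + -2.0000) = (10.2530, -12.2530)
End effector: (10.2530, -12.2530)

Answer: 10.2530 -12.2530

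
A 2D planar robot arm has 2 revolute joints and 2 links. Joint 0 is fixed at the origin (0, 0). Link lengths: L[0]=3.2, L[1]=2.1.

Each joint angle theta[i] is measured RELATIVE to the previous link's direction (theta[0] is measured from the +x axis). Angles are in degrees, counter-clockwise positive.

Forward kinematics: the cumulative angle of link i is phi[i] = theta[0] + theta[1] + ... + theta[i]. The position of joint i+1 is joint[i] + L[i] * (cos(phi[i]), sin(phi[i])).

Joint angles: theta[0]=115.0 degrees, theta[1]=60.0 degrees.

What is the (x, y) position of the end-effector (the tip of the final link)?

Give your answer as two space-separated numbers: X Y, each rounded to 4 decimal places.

joint[0] = (0.0000, 0.0000)  (base)
link 0: phi[0] = 115 = 115 deg
  cos(115 deg) = -0.4226, sin(115 deg) = 0.9063
  joint[1] = (0.0000, 0.0000) + 3.2 * (-0.4226, 0.9063) = (0.0000 + -1.3524, 0.0000 + 2.9002) = (-1.3524, 2.9002)
link 1: phi[1] = 115 + 60 = 175 deg
  cos(175 deg) = -0.9962, sin(175 deg) = 0.0872
  joint[2] = (-1.3524, 2.9002) + 2.1 * (-0.9962, 0.0872) = (-1.3524 + -2.0920, 2.9002 + 0.1830) = (-3.4444, 3.0832)
End effector: (-3.4444, 3.0832)

Answer: -3.4444 3.0832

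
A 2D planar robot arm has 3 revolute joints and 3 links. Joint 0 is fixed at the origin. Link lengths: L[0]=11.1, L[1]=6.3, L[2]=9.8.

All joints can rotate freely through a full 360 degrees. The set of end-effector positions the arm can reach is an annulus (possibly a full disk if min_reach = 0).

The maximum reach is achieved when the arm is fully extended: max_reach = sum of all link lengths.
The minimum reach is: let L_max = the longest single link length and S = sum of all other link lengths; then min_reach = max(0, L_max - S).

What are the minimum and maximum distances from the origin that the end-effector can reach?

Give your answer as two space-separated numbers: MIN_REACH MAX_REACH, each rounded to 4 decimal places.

Link lengths: [11.1, 6.3, 9.8]
max_reach = 11.1 + 6.3 + 9.8 = 27.2
L_max = max([11.1, 6.3, 9.8]) = 11.1
S (sum of others) = 27.2 - 11.1 = 16.1
min_reach = max(0, 11.1 - 16.1) = max(0, -5) = 0

Answer: 0.0000 27.2000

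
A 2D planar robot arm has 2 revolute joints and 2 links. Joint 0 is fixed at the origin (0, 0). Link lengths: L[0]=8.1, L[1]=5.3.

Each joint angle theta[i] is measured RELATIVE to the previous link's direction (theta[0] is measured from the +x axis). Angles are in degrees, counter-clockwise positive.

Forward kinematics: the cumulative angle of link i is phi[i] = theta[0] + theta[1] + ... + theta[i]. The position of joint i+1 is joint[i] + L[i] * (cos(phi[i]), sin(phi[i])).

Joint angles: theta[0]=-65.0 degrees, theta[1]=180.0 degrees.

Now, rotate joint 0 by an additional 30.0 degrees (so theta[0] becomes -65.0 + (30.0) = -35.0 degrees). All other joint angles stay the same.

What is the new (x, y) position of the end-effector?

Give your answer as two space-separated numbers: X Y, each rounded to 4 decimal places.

Answer: 2.2936 -1.6060

Derivation:
joint[0] = (0.0000, 0.0000)  (base)
link 0: phi[0] = -35 = -35 deg
  cos(-35 deg) = 0.8192, sin(-35 deg) = -0.5736
  joint[1] = (0.0000, 0.0000) + 8.1 * (0.8192, -0.5736) = (0.0000 + 6.6351, 0.0000 + -4.6460) = (6.6351, -4.6460)
link 1: phi[1] = -35 + 180 = 145 deg
  cos(145 deg) = -0.8192, sin(145 deg) = 0.5736
  joint[2] = (6.6351, -4.6460) + 5.3 * (-0.8192, 0.5736) = (6.6351 + -4.3415, -4.6460 + 3.0400) = (2.2936, -1.6060)
End effector: (2.2936, -1.6060)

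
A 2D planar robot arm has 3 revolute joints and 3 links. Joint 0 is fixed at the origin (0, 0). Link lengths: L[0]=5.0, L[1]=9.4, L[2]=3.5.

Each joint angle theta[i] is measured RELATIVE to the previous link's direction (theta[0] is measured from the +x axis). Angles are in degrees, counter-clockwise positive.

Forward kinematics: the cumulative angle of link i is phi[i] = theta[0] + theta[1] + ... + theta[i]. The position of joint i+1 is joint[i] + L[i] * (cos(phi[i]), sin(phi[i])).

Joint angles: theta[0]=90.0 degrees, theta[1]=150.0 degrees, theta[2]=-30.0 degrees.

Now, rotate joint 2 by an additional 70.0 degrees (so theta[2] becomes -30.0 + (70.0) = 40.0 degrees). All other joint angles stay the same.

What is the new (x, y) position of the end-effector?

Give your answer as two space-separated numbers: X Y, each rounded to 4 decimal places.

Answer: -4.0922 -6.5875

Derivation:
joint[0] = (0.0000, 0.0000)  (base)
link 0: phi[0] = 90 = 90 deg
  cos(90 deg) = 0.0000, sin(90 deg) = 1.0000
  joint[1] = (0.0000, 0.0000) + 5 * (0.0000, 1.0000) = (0.0000 + 0.0000, 0.0000 + 5.0000) = (0.0000, 5.0000)
link 1: phi[1] = 90 + 150 = 240 deg
  cos(240 deg) = -0.5000, sin(240 deg) = -0.8660
  joint[2] = (0.0000, 5.0000) + 9.4 * (-0.5000, -0.8660) = (0.0000 + -4.7000, 5.0000 + -8.1406) = (-4.7000, -3.1406)
link 2: phi[2] = 90 + 150 + 40 = 280 deg
  cos(280 deg) = 0.1736, sin(280 deg) = -0.9848
  joint[3] = (-4.7000, -3.1406) + 3.5 * (0.1736, -0.9848) = (-4.7000 + 0.6078, -3.1406 + -3.4468) = (-4.0922, -6.5875)
End effector: (-4.0922, -6.5875)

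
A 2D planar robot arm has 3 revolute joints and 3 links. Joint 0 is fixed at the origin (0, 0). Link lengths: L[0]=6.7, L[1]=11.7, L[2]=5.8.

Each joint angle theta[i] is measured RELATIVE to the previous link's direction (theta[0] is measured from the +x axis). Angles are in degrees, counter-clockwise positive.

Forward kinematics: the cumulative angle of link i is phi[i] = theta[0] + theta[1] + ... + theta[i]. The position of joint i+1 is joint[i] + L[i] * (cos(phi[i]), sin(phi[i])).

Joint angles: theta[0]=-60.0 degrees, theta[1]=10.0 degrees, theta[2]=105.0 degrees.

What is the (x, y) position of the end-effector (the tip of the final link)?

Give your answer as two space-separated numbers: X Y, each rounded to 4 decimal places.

Answer: 14.1974 -10.0140

Derivation:
joint[0] = (0.0000, 0.0000)  (base)
link 0: phi[0] = -60 = -60 deg
  cos(-60 deg) = 0.5000, sin(-60 deg) = -0.8660
  joint[1] = (0.0000, 0.0000) + 6.7 * (0.5000, -0.8660) = (0.0000 + 3.3500, 0.0000 + -5.8024) = (3.3500, -5.8024)
link 1: phi[1] = -60 + 10 = -50 deg
  cos(-50 deg) = 0.6428, sin(-50 deg) = -0.7660
  joint[2] = (3.3500, -5.8024) + 11.7 * (0.6428, -0.7660) = (3.3500 + 7.5206, -5.8024 + -8.9627) = (10.8706, -14.7651)
link 2: phi[2] = -60 + 10 + 105 = 55 deg
  cos(55 deg) = 0.5736, sin(55 deg) = 0.8192
  joint[3] = (10.8706, -14.7651) + 5.8 * (0.5736, 0.8192) = (10.8706 + 3.3267, -14.7651 + 4.7511) = (14.1974, -10.0140)
End effector: (14.1974, -10.0140)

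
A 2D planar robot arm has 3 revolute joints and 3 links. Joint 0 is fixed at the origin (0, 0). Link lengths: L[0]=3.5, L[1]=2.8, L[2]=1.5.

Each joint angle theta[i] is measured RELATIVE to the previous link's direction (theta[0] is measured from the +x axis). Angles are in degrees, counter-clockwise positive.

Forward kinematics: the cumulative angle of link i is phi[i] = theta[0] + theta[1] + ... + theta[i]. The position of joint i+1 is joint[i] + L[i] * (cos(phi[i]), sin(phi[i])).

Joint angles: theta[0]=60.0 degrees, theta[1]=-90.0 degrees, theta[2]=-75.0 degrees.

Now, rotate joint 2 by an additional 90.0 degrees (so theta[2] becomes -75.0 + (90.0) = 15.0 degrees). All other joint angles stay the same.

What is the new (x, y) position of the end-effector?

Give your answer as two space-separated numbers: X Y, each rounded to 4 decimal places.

joint[0] = (0.0000, 0.0000)  (base)
link 0: phi[0] = 60 = 60 deg
  cos(60 deg) = 0.5000, sin(60 deg) = 0.8660
  joint[1] = (0.0000, 0.0000) + 3.5 * (0.5000, 0.8660) = (0.0000 + 1.7500, 0.0000 + 3.0311) = (1.7500, 3.0311)
link 1: phi[1] = 60 + -90 = -30 deg
  cos(-30 deg) = 0.8660, sin(-30 deg) = -0.5000
  joint[2] = (1.7500, 3.0311) + 2.8 * (0.8660, -0.5000) = (1.7500 + 2.4249, 3.0311 + -1.4000) = (4.1749, 1.6311)
link 2: phi[2] = 60 + -90 + 15 = -15 deg
  cos(-15 deg) = 0.9659, sin(-15 deg) = -0.2588
  joint[3] = (4.1749, 1.6311) + 1.5 * (0.9659, -0.2588) = (4.1749 + 1.4489, 1.6311 + -0.3882) = (5.6238, 1.2429)
End effector: (5.6238, 1.2429)

Answer: 5.6238 1.2429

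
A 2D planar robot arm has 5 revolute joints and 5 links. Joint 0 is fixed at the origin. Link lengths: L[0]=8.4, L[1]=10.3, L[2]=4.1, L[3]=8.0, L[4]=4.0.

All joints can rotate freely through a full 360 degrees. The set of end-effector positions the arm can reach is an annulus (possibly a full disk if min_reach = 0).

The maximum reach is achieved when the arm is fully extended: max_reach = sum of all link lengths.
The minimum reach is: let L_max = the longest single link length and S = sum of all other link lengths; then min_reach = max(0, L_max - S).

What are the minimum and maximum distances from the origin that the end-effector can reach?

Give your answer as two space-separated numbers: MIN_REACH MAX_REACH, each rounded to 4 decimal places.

Answer: 0.0000 34.8000

Derivation:
Link lengths: [8.4, 10.3, 4.1, 8.0, 4.0]
max_reach = 8.4 + 10.3 + 4.1 + 8 + 4 = 34.8
L_max = max([8.4, 10.3, 4.1, 8.0, 4.0]) = 10.3
S (sum of others) = 34.8 - 10.3 = 24.5
min_reach = max(0, 10.3 - 24.5) = max(0, -14.2) = 0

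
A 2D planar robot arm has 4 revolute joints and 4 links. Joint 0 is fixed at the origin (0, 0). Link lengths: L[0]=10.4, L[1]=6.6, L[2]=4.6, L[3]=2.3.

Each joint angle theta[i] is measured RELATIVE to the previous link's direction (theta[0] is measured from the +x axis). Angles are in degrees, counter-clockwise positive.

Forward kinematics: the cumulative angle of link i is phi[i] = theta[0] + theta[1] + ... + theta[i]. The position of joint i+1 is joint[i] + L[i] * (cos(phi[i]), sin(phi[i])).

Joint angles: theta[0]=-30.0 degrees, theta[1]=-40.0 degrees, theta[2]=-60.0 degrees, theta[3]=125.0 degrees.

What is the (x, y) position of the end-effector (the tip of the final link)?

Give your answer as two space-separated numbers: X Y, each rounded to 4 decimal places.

joint[0] = (0.0000, 0.0000)  (base)
link 0: phi[0] = -30 = -30 deg
  cos(-30 deg) = 0.8660, sin(-30 deg) = -0.5000
  joint[1] = (0.0000, 0.0000) + 10.4 * (0.8660, -0.5000) = (0.0000 + 9.0067, 0.0000 + -5.2000) = (9.0067, -5.2000)
link 1: phi[1] = -30 + -40 = -70 deg
  cos(-70 deg) = 0.3420, sin(-70 deg) = -0.9397
  joint[2] = (9.0067, -5.2000) + 6.6 * (0.3420, -0.9397) = (9.0067 + 2.2573, -5.2000 + -6.2020) = (11.2640, -11.4020)
link 2: phi[2] = -30 + -40 + -60 = -130 deg
  cos(-130 deg) = -0.6428, sin(-130 deg) = -0.7660
  joint[3] = (11.2640, -11.4020) + 4.6 * (-0.6428, -0.7660) = (11.2640 + -2.9568, -11.4020 + -3.5238) = (8.3072, -14.9258)
link 3: phi[3] = -30 + -40 + -60 + 125 = -5 deg
  cos(-5 deg) = 0.9962, sin(-5 deg) = -0.0872
  joint[4] = (8.3072, -14.9258) + 2.3 * (0.9962, -0.0872) = (8.3072 + 2.2912, -14.9258 + -0.2005) = (10.5984, -15.1262)
End effector: (10.5984, -15.1262)

Answer: 10.5984 -15.1262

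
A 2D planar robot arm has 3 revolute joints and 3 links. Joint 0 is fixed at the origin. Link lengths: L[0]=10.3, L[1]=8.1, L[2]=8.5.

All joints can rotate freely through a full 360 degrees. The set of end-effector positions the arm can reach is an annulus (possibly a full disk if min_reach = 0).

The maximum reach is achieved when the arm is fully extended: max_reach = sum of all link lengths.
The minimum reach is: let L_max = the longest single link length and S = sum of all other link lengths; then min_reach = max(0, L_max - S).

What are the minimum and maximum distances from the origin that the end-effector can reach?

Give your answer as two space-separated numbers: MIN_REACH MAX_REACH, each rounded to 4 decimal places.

Answer: 0.0000 26.9000

Derivation:
Link lengths: [10.3, 8.1, 8.5]
max_reach = 10.3 + 8.1 + 8.5 = 26.9
L_max = max([10.3, 8.1, 8.5]) = 10.3
S (sum of others) = 26.9 - 10.3 = 16.6
min_reach = max(0, 10.3 - 16.6) = max(0, -6.3) = 0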